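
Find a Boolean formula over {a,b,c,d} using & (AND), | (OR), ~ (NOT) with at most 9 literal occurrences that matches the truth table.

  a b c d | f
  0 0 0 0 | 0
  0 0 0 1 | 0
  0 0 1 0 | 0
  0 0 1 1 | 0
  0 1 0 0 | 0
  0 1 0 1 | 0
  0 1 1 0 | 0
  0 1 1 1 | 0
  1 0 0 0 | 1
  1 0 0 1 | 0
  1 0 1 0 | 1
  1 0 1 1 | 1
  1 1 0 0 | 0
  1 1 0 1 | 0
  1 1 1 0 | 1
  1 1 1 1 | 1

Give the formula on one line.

(a & (((c | (((d | ~b) & a) & ~c)) & ~d) | c))

  ~b = 1111000011110000
  (d | ~b) = 1111010111110101
  ((d | ~b) & a) = 0000000011110101
  ~c = 1100110011001100
  (((d | ~b) & a) & ~c) = 0000000011000100
  (c | (((d | ~b) & a) & ~c)) = 0011001111110111
  ~d = 1010101010101010
  ((c | (((d | ~b) & a) & ~c)) & ~d) = 0010001010100010
  (((c | (((d | ~b) & a) & ~c)) & ~d) | c) = 0011001110110011
  (a & (((c | (((d | ~b) & a) & ~c)) & ~d) | c)) = 0000000010110011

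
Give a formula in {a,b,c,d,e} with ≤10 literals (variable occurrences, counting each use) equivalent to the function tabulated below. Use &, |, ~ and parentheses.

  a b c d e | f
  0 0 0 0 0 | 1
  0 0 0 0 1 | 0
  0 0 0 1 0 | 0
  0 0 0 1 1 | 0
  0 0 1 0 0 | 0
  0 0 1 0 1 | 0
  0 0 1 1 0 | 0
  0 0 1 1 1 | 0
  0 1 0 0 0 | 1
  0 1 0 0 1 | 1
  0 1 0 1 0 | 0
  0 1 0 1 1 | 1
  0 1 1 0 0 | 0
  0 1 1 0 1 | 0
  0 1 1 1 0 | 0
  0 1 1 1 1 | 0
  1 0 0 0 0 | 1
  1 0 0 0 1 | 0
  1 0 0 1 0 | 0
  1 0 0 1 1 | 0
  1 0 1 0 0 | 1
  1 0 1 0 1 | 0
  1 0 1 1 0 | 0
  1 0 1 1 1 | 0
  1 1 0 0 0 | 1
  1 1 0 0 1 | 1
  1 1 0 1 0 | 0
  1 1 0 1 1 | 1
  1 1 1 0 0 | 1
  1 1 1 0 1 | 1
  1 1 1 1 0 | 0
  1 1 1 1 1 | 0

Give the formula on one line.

(((~d | e) & (~c | (a & ~d))) & (~e | b))

  ~d = 11001100110011001100110011001100
  (~d | e) = 11011101110111011101110111011101
  ~c = 11110000111100001111000011110000
  (a & ~d) = 00000000000000001100110011001100
  (~c | (a & ~d)) = 11110000111100001111110011111100
  ((~d | e) & (~c | (a & ~d))) = 11010000110100001101110011011100
  ~e = 10101010101010101010101010101010
  (~e | b) = 10101010111111111010101011111111
  (((~d | e) & (~c | (a & ~d))) & (~e | b)) = 10000000110100001000100011011100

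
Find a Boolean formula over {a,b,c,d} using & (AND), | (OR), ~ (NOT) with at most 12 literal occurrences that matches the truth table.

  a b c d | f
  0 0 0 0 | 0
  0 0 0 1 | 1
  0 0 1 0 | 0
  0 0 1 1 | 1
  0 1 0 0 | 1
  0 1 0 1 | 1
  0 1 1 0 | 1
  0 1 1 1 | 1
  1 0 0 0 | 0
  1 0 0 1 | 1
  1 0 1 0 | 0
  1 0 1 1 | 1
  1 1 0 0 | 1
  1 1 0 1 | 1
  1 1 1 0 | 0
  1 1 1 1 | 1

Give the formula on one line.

(((~c & a) & ((a & b) & ~d)) | (d | (~d & (b & ~a))))

  ~c = 1100110011001100
  (~c & a) = 0000000011001100
  (a & b) = 0000000000001111
  ~d = 1010101010101010
  ((a & b) & ~d) = 0000000000001010
  ((~c & a) & ((a & b) & ~d)) = 0000000000001000
  ~a = 1111111100000000
  (b & ~a) = 0000111100000000
  (~d & (b & ~a)) = 0000101000000000
  (d | (~d & (b & ~a))) = 0101111101010101
  (((~c & a) & ((a & b) & ~d)) | (d | (~d & (b & ~a)))) = 0101111101011101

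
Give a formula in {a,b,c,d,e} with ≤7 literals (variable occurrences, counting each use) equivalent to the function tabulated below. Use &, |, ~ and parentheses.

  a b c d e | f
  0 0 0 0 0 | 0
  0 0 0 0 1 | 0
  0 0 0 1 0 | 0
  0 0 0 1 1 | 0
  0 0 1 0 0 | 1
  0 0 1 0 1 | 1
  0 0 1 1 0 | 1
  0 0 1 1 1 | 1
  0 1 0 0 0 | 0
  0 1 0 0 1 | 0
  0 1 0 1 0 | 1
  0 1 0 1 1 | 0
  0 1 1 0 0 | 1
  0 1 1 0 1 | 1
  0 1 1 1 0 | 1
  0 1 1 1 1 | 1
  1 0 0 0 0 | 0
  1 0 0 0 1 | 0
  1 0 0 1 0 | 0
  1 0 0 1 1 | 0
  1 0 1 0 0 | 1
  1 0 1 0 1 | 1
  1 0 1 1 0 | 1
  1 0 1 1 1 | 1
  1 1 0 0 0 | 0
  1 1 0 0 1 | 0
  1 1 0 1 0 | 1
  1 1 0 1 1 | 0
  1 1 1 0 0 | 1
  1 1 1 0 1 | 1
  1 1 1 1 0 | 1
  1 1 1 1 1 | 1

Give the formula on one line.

(c | (~e & (b & d)))

  ~e = 10101010101010101010101010101010
  (b & d) = 00000000001100110000000000110011
  (~e & (b & d)) = 00000000001000100000000000100010
  (c | (~e & (b & d))) = 00001111001011110000111100101111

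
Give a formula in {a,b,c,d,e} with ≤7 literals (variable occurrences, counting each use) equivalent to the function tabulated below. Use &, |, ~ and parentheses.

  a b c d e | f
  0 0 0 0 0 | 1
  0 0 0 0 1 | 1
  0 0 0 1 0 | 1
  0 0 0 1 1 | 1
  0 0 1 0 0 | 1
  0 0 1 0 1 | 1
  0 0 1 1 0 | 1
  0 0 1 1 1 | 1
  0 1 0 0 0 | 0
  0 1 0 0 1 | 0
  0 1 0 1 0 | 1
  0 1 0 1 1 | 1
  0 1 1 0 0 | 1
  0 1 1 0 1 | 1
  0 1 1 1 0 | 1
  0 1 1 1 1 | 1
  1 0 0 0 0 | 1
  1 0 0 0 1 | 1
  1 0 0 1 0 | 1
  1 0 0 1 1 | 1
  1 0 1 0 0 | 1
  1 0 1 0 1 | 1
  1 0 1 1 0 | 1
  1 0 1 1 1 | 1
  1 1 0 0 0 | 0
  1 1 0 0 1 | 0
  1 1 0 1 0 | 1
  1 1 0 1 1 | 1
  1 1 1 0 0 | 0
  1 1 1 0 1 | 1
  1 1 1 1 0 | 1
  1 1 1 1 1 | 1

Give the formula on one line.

  ~a = 11111111111111110000000000000000
  (c & ~a) = 00001111000011110000000000000000
  (e & c) = 00000101000001010000010100000101
  ~b = 11111111000000001111111100000000
  (d | ~b) = 11111111001100111111111100110011
  ((e & c) | (d | ~b)) = 11111111001101111111111100110111
  ((c & ~a) | ((e & c) | (d | ~b))) = 11111111001111111111111100110111

((c & ~a) | ((e & c) | (d | ~b)))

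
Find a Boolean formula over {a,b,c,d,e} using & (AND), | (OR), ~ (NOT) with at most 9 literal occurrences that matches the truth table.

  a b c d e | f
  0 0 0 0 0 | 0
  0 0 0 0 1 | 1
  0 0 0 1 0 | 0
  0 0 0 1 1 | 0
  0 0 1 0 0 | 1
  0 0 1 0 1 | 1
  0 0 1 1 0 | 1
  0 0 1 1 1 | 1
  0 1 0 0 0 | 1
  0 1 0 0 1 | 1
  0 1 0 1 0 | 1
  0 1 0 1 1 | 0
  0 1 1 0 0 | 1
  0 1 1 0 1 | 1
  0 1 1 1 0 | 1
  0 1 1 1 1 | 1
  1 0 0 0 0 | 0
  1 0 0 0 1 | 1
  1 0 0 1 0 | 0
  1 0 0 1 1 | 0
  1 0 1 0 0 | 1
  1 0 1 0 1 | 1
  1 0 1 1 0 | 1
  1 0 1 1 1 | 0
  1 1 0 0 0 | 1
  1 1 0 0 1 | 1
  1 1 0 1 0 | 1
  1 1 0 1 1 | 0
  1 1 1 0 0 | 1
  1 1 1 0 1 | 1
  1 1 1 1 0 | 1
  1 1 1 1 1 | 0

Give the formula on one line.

((((~a & ((a & d) | c)) | ~d) | ~e) & (c | (b | e)))

  ~a = 11111111111111110000000000000000
  (a & d) = 00000000000000000011001100110011
  ((a & d) | c) = 00001111000011110011111100111111
  (~a & ((a & d) | c)) = 00001111000011110000000000000000
  ~d = 11001100110011001100110011001100
  ((~a & ((a & d) | c)) | ~d) = 11001111110011111100110011001100
  ~e = 10101010101010101010101010101010
  (((~a & ((a & d) | c)) | ~d) | ~e) = 11101111111011111110111011101110
  (b | e) = 01010101111111110101010111111111
  (c | (b | e)) = 01011111111111110101111111111111
  ((((~a & ((a & d) | c)) | ~d) | ~e) & (c | (b | e))) = 01001111111011110100111011101110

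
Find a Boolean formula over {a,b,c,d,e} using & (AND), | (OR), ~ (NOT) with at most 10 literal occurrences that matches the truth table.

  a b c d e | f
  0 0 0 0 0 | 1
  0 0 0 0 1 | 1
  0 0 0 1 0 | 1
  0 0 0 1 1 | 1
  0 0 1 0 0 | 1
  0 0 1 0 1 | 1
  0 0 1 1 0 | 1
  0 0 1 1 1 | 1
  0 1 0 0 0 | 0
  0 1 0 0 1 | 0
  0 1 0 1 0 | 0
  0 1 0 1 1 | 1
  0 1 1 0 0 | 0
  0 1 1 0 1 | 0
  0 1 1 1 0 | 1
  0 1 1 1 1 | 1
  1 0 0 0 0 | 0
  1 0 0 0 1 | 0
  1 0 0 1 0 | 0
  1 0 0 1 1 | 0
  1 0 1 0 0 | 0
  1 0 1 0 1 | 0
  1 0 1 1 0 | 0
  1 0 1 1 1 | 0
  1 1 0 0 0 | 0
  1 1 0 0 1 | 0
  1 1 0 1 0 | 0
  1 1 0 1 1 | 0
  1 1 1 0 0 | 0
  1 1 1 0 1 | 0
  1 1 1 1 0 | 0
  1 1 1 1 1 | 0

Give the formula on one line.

(((~a & ((e | c) & (d | a))) | ~b) & (~a | b))

  ~a = 11111111111111110000000000000000
  (e | c) = 01011111010111110101111101011111
  (d | a) = 00110011001100111111111111111111
  ((e | c) & (d | a)) = 00010011000100110101111101011111
  (~a & ((e | c) & (d | a))) = 00010011000100110000000000000000
  ~b = 11111111000000001111111100000000
  ((~a & ((e | c) & (d | a))) | ~b) = 11111111000100111111111100000000
  (~a | b) = 11111111111111110000000011111111
  (((~a & ((e | c) & (d | a))) | ~b) & (~a | b)) = 11111111000100110000000000000000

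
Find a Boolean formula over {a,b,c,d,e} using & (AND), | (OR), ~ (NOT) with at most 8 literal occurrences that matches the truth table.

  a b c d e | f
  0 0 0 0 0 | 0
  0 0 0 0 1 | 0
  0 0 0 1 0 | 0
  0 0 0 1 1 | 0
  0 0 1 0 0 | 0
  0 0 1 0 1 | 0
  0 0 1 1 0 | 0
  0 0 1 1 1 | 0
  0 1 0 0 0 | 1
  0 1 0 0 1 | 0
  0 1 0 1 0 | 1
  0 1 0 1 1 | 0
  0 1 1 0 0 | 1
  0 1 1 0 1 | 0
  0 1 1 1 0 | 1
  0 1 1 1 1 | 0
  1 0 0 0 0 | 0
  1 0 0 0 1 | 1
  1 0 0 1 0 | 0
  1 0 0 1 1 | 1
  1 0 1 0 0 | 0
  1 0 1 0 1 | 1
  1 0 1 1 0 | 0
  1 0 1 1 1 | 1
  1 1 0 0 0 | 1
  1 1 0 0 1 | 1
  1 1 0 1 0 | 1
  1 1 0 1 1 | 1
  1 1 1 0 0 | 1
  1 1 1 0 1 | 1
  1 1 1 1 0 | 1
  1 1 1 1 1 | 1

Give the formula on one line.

  ~e = 10101010101010101010101010101010
  (b & ~e) = 00000000101010100000000010101010
  (~e | a) = 10101010101010101111111111111111
  (e & (~e | a)) = 00000000000000000101010101010101
  ((b & ~e) | (e & (~e | a))) = 00000000101010100101010111111111

((b & ~e) | (e & (~e | a)))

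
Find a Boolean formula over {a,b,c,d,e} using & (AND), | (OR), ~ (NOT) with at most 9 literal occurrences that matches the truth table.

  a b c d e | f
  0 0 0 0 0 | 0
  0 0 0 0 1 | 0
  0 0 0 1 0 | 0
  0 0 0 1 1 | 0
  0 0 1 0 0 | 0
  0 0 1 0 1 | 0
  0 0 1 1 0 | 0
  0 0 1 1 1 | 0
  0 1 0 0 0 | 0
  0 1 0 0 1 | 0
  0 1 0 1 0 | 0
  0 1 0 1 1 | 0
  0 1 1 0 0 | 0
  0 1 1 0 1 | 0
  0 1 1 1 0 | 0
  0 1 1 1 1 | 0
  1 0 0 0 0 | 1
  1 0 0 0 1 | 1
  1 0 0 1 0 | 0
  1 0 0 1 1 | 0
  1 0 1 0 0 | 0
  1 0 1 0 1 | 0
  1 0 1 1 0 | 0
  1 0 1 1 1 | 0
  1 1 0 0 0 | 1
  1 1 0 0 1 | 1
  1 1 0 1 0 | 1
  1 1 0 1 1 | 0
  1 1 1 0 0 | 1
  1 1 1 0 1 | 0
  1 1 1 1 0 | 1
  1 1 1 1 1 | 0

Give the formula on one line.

  ~c = 11110000111100001111000011110000
  ~d = 11001100110011001100110011001100
  (~c & ~d) = 11000000110000001100000011000000
  ((~c & ~d) & a) = 00000000000000001100000011000000
  (d | b) = 00110011111111110011001111111111
  ~b = 11111111000000001111111100000000
  ~e = 10101010101010101010101010101010
  (~b | ~e) = 11111111101010101111111110101010
  ((d | b) & (~b | ~e)) = 00110011101010100011001110101010
  (b & a) = 00000000000000000000000011111111
  (((d | b) & (~b | ~e)) & (b & a)) = 00000000000000000000000010101010
  (((~c & ~d) & a) | (((d | b) & (~b | ~e)) & (b & a))) = 00000000000000001100000011101010

(((~c & ~d) & a) | (((d | b) & (~b | ~e)) & (b & a)))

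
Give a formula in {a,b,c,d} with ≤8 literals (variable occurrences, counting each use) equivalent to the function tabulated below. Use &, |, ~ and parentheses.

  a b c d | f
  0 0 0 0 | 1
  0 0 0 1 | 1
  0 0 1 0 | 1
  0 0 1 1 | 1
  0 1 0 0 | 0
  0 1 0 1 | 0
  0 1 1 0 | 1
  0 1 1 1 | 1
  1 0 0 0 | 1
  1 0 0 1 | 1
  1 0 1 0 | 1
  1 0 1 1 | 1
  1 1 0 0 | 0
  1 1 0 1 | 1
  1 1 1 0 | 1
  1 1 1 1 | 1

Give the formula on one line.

  ~c = 1100110011001100
  ~b = 1111000011110000
  (~c & ~b) = 1100000011000000
  ((~c & ~b) | a) = 1100000011111111
  (d | c) = 0111011101110111
  (((~c & ~b) | a) & (d | c)) = 0100000001110111
  ((((~c & ~b) | a) & (d | c)) | ~b) = 1111000011110111
  (c | ((((~c & ~b) | a) & (d | c)) | ~b)) = 1111001111110111

(c | ((((~c & ~b) | a) & (d | c)) | ~b))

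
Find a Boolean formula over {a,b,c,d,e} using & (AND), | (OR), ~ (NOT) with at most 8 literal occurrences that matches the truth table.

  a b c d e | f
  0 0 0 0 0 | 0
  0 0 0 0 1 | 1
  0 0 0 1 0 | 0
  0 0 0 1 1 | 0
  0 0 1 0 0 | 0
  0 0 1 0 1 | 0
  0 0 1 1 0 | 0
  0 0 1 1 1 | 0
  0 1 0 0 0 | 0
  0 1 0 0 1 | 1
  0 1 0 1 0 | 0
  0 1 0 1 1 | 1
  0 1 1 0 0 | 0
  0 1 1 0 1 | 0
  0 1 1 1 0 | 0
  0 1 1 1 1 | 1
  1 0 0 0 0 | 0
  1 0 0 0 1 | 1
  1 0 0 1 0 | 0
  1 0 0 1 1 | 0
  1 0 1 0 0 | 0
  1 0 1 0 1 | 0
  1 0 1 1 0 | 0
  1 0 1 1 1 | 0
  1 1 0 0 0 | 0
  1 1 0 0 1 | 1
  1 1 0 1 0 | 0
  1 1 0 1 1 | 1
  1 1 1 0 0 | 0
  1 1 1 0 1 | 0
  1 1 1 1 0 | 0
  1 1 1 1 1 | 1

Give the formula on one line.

((e & (d | ~c)) & (~d | b))

  ~c = 11110000111100001111000011110000
  (d | ~c) = 11110011111100111111001111110011
  (e & (d | ~c)) = 01010001010100010101000101010001
  ~d = 11001100110011001100110011001100
  (~d | b) = 11001100111111111100110011111111
  ((e & (d | ~c)) & (~d | b)) = 01000000010100010100000001010001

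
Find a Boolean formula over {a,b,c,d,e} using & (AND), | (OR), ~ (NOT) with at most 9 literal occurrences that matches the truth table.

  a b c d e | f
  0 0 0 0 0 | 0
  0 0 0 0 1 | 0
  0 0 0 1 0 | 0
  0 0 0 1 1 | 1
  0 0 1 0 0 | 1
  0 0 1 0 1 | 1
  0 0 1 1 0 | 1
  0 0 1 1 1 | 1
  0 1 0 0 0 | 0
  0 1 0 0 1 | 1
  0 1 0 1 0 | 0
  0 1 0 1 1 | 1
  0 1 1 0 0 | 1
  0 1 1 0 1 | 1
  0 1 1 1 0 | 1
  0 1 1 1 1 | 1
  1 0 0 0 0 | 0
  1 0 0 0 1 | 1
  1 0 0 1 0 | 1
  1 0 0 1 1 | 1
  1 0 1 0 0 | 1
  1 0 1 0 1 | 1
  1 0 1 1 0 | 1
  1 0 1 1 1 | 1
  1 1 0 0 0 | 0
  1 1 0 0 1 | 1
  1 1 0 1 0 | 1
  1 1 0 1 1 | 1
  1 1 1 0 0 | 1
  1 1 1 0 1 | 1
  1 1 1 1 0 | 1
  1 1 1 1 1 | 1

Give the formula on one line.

  (c | d) = 00111111001111110011111100111111
  ((c | d) | a) = 00111111001111111111111111111111
  (b | ((c | d) | a)) = 00111111111111111111111111111111
  ((b | ((c | d) | a)) & e) = 00010101010101010101010101010101
  (a & d) = 00000000000000000011001100110011
  (c | (a & d)) = 00001111000011110011111100111111
  (((b | ((c | d) | a)) & e) | (c | (a & d))) = 00011111010111110111111101111111

(((b | ((c | d) | a)) & e) | (c | (a & d)))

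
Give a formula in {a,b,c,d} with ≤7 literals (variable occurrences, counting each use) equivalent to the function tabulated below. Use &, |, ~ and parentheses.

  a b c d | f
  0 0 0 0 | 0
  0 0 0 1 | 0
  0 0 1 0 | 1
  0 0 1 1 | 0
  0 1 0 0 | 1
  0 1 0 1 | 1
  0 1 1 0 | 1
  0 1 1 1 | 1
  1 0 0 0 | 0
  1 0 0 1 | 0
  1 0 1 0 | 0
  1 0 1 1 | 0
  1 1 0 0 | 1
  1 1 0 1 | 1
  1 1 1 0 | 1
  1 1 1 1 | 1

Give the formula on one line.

(b | ((c & ~d) & (~a | (b & a))))

  ~d = 1010101010101010
  (c & ~d) = 0010001000100010
  ~a = 1111111100000000
  (b & a) = 0000000000001111
  (~a | (b & a)) = 1111111100001111
  ((c & ~d) & (~a | (b & a))) = 0010001000000010
  (b | ((c & ~d) & (~a | (b & a)))) = 0010111100001111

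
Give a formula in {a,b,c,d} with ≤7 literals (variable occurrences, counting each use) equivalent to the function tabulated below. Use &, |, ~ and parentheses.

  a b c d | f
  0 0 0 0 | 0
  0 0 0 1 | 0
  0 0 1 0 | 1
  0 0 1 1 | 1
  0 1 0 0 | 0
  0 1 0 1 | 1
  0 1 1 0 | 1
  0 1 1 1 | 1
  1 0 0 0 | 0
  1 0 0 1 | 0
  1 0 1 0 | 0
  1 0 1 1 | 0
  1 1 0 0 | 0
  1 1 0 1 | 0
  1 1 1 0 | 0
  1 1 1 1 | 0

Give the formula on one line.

  (b & d) = 0000010100000101
  ((b & d) | c) = 0011011100110111
  ~a = 1111111100000000
  (((b & d) | c) & ~a) = 0011011100000000

(((b & d) | c) & ~a)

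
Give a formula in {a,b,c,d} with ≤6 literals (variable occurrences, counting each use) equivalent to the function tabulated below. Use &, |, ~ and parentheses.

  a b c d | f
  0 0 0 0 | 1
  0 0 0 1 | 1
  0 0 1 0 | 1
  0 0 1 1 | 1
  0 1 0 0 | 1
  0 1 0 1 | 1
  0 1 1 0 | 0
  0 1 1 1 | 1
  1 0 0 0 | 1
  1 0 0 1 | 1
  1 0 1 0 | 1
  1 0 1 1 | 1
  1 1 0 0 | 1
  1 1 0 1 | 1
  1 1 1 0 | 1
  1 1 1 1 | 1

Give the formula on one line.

(((d | ~c) | ~b) | a)

  ~c = 1100110011001100
  (d | ~c) = 1101110111011101
  ~b = 1111000011110000
  ((d | ~c) | ~b) = 1111110111111101
  (((d | ~c) | ~b) | a) = 1111110111111111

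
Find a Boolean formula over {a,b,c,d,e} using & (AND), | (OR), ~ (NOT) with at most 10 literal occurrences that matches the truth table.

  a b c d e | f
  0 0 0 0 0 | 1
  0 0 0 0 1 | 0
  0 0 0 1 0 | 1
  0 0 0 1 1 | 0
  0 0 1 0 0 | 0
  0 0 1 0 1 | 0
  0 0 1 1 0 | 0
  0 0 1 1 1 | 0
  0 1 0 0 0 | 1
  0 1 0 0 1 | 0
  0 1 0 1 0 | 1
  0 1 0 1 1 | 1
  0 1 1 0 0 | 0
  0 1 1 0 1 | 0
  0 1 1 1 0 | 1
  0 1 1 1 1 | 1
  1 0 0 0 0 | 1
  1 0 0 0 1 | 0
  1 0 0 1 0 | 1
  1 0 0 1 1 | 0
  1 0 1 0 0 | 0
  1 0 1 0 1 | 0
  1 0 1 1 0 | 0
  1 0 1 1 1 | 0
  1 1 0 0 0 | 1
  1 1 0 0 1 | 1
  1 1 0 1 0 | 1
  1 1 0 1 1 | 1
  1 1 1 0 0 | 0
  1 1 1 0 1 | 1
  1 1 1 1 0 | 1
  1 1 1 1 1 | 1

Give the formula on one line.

((~e & ~c) | ((d | a) & (b & (e | (d & c)))))

  ~e = 10101010101010101010101010101010
  ~c = 11110000111100001111000011110000
  (~e & ~c) = 10100000101000001010000010100000
  (d | a) = 00110011001100111111111111111111
  (d & c) = 00000011000000110000001100000011
  (e | (d & c)) = 01010111010101110101011101010111
  (b & (e | (d & c))) = 00000000010101110000000001010111
  ((d | a) & (b & (e | (d & c)))) = 00000000000100110000000001010111
  ((~e & ~c) | ((d | a) & (b & (e | (d & c))))) = 10100000101100111010000011110111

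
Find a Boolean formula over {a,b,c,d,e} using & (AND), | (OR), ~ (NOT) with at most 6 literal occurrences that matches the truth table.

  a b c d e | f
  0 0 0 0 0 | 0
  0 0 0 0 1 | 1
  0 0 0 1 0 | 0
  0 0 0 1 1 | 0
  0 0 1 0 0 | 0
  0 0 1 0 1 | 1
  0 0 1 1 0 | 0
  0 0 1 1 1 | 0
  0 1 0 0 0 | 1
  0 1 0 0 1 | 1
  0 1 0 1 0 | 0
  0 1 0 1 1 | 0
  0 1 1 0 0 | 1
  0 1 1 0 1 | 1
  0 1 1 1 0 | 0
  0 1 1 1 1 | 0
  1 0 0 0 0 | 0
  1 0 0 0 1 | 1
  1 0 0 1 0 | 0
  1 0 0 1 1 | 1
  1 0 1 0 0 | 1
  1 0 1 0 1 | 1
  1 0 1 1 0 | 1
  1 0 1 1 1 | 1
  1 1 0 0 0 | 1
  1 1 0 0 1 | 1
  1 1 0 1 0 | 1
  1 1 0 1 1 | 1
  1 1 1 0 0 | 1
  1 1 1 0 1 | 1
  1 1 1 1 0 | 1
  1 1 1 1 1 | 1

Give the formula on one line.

  (e | b) = 01010101111111110101010111111111
  (a & c) = 00000000000000000000111100001111
  ((e | b) | (a & c)) = 01010101111111110101111111111111
  ~d = 11001100110011001100110011001100
  (~d | a) = 11001100110011001111111111111111
  (((e | b) | (a & c)) & (~d | a)) = 01000100110011000101111111111111

(((e | b) | (a & c)) & (~d | a))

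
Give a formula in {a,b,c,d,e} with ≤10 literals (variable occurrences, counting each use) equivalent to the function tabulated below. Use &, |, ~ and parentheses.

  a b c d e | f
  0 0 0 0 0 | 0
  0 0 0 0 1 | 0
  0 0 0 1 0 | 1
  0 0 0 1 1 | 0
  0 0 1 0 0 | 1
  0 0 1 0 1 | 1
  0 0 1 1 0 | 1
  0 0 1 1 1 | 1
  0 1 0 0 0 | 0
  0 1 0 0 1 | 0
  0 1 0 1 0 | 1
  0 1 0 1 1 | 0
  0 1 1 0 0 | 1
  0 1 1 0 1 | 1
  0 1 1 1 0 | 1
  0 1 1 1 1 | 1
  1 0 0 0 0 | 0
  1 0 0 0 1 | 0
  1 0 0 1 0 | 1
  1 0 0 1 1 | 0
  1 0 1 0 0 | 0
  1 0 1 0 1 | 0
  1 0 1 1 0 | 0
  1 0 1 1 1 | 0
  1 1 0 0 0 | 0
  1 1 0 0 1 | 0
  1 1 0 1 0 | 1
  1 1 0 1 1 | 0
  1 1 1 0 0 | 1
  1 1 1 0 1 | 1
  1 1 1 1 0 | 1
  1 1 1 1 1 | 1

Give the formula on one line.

  ~a = 11111111111111110000000000000000
  ~c = 11110000111100001111000011110000
  (~a | ~c) = 11111111111111111111000011110000
  (b | (~a | ~c)) = 11111111111111111111000011111111
  ~e = 10101010101010101010101010101010
  (~c & d) = 00110000001100000011000000110000
  (~e & (~c & d)) = 00100000001000000010000000100000
  ((~e & (~c & d)) | c) = 00101111001011110010111100101111
  ((b | (~a | ~c)) & ((~e & (~c & d)) | c)) = 00101111001011110010000000101111

((b | (~a | ~c)) & ((~e & (~c & d)) | c))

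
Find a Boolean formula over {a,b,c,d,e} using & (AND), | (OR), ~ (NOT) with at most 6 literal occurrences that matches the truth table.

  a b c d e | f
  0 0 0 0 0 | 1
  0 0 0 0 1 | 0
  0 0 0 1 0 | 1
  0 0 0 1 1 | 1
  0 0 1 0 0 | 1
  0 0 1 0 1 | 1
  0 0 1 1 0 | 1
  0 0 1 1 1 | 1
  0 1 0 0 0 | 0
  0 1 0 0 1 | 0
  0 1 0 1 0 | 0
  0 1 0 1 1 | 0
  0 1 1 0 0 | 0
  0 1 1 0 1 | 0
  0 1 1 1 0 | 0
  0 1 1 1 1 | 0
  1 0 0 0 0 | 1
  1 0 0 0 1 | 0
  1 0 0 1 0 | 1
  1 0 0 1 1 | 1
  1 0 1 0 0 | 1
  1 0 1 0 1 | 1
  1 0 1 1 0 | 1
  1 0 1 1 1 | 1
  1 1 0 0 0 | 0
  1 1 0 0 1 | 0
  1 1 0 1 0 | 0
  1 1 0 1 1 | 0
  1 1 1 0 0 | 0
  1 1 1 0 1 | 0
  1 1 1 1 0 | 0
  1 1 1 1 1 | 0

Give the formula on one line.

  ~b = 11111111000000001111111100000000
  ~e = 10101010101010101010101010101010
  (~e | d) = 10111011101110111011101110111011
  (c | (~e | d)) = 10111111101111111011111110111111
  (~b & (c | (~e | d))) = 10111111000000001011111100000000

(~b & (c | (~e | d)))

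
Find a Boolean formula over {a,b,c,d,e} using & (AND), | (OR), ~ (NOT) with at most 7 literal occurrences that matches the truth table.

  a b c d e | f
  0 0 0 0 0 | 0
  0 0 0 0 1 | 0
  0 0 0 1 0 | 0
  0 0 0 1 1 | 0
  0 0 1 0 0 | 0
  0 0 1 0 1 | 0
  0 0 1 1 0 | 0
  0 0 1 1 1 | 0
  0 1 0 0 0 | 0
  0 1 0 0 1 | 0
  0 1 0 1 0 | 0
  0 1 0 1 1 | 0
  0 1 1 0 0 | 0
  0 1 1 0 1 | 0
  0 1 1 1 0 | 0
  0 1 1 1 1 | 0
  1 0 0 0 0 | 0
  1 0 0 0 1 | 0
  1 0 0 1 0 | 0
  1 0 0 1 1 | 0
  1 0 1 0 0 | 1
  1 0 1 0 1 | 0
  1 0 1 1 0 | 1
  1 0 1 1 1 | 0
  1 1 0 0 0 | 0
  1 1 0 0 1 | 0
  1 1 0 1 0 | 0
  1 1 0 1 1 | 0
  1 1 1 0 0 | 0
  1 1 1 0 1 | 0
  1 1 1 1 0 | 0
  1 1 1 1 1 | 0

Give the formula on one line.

(((~b & a) & ~e) & c)

  ~b = 11111111000000001111111100000000
  (~b & a) = 00000000000000001111111100000000
  ~e = 10101010101010101010101010101010
  ((~b & a) & ~e) = 00000000000000001010101000000000
  (((~b & a) & ~e) & c) = 00000000000000000000101000000000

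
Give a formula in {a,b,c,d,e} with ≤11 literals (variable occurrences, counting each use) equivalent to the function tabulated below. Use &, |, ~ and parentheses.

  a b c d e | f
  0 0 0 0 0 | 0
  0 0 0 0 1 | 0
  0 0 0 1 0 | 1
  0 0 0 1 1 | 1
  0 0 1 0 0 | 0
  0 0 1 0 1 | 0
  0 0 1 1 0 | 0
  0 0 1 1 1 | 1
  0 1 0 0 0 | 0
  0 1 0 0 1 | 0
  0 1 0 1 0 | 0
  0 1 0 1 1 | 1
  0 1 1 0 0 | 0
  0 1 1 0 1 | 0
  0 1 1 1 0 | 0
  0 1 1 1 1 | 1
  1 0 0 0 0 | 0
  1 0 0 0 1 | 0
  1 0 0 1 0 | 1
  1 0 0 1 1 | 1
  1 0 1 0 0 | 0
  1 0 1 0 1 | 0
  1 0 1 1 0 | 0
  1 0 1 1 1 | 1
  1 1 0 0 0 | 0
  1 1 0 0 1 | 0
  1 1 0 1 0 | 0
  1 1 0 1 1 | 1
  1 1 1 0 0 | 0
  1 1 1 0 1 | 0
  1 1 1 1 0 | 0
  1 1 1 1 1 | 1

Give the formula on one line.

(d & (((d & b) | ~b) & ((~c & (c | (d & ~b))) | e)))

  (d & b) = 00000000001100110000000000110011
  ~b = 11111111000000001111111100000000
  ((d & b) | ~b) = 11111111001100111111111100110011
  ~c = 11110000111100001111000011110000
  (d & ~b) = 00110011000000000011001100000000
  (c | (d & ~b)) = 00111111000011110011111100001111
  (~c & (c | (d & ~b))) = 00110000000000000011000000000000
  ((~c & (c | (d & ~b))) | e) = 01110101010101010111010101010101
  (((d & b) | ~b) & ((~c & (c | (d & ~b))) | e)) = 01110101000100010111010100010001
  (d & (((d & b) | ~b) & ((~c & (c | (d & ~b))) | e))) = 00110001000100010011000100010001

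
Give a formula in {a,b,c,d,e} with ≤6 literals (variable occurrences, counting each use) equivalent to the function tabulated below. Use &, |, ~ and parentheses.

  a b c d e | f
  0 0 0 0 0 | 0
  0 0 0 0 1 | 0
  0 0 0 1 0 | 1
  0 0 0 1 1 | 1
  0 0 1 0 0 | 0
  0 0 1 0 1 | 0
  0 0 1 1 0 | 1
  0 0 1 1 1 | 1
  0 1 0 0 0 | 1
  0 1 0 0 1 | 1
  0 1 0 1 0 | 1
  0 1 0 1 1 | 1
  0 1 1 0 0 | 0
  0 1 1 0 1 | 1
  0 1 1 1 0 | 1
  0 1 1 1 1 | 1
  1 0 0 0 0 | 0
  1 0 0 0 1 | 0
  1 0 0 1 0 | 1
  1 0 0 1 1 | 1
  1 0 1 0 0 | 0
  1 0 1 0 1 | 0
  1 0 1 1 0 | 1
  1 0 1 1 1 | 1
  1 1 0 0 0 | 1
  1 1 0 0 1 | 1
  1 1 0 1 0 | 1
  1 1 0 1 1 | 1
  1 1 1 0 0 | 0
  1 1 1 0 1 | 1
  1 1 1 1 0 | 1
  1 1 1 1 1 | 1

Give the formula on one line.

((b & (~c | e)) | d)

  ~c = 11110000111100001111000011110000
  (~c | e) = 11110101111101011111010111110101
  (b & (~c | e)) = 00000000111101010000000011110101
  ((b & (~c | e)) | d) = 00110011111101110011001111110111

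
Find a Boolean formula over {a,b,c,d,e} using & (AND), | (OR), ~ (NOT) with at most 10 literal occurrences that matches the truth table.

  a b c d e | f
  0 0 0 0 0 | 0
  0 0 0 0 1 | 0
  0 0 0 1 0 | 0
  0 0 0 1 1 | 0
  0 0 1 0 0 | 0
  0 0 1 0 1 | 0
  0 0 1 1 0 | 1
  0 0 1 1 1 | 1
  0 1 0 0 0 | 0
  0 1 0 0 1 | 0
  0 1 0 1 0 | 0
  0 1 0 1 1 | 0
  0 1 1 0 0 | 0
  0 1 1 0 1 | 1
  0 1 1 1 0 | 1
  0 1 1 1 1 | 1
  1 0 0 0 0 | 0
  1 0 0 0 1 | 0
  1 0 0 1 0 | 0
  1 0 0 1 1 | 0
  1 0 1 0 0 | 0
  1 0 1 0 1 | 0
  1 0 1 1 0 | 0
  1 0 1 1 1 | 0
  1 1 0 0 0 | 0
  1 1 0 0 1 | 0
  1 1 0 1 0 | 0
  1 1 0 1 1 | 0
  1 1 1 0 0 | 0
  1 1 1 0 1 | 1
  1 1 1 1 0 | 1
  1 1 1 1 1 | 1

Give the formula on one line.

((((e & b) & ~d) & c) | ((c & d) & (b | ~a)))

  (e & b) = 00000000010101010000000001010101
  ~d = 11001100110011001100110011001100
  ((e & b) & ~d) = 00000000010001000000000001000100
  (((e & b) & ~d) & c) = 00000000000001000000000000000100
  (c & d) = 00000011000000110000001100000011
  ~a = 11111111111111110000000000000000
  (b | ~a) = 11111111111111110000000011111111
  ((c & d) & (b | ~a)) = 00000011000000110000000000000011
  ((((e & b) & ~d) & c) | ((c & d) & (b | ~a))) = 00000011000001110000000000000111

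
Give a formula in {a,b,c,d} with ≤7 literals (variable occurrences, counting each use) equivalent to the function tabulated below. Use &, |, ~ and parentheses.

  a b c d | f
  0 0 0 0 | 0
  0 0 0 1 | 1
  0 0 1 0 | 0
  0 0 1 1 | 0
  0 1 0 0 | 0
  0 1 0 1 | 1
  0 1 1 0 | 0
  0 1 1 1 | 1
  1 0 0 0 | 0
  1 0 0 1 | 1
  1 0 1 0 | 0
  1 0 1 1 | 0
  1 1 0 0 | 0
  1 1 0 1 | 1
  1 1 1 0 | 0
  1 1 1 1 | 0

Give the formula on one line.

(((~a & b) | ~c) & d)

  ~a = 1111111100000000
  (~a & b) = 0000111100000000
  ~c = 1100110011001100
  ((~a & b) | ~c) = 1100111111001100
  (((~a & b) | ~c) & d) = 0100010101000100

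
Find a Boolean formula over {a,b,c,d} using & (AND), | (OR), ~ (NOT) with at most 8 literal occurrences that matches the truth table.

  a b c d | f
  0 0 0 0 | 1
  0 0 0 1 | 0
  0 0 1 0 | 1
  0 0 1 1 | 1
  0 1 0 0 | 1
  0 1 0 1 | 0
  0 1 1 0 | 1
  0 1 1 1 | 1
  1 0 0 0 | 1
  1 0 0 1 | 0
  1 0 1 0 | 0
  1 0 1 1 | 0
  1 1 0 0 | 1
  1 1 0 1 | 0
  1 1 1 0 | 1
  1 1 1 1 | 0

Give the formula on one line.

((((c & b) | ~a) | (~c & ~d)) & (~d | (c & ~a)))

  (c & b) = 0000001100000011
  ~a = 1111111100000000
  ((c & b) | ~a) = 1111111100000011
  ~c = 1100110011001100
  ~d = 1010101010101010
  (~c & ~d) = 1000100010001000
  (((c & b) | ~a) | (~c & ~d)) = 1111111110001011
  (c & ~a) = 0011001100000000
  (~d | (c & ~a)) = 1011101110101010
  ((((c & b) | ~a) | (~c & ~d)) & (~d | (c & ~a))) = 1011101110001010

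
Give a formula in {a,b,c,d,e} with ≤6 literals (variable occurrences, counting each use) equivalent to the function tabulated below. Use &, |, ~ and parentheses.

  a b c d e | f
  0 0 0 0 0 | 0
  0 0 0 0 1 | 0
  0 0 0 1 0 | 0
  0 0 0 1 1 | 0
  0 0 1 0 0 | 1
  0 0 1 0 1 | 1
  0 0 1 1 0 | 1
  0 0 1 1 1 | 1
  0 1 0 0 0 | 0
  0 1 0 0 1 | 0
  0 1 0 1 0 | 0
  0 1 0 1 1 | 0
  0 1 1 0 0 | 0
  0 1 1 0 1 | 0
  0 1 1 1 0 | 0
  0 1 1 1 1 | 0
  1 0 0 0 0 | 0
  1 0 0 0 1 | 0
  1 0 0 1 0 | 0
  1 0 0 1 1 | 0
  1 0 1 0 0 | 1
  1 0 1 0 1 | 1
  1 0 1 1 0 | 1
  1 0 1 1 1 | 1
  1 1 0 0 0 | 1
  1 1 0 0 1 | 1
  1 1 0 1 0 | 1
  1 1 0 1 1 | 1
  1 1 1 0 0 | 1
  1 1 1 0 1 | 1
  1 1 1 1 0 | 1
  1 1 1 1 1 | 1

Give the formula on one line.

  ~b = 11111111000000001111111100000000
  (~b | a) = 11111111000000001111111111111111
  ~e = 10101010101010101010101010101010
  ~c = 11110000111100001111000011110000
  (~e | ~c) = 11111010111110101111101011111010
  (b & (~e | ~c)) = 00000000111110100000000011111010
  ((b & (~e | ~c)) | c) = 00001111111111110000111111111111
  ((~b | a) & ((b & (~e | ~c)) | c)) = 00001111000000000000111111111111

((~b | a) & ((b & (~e | ~c)) | c))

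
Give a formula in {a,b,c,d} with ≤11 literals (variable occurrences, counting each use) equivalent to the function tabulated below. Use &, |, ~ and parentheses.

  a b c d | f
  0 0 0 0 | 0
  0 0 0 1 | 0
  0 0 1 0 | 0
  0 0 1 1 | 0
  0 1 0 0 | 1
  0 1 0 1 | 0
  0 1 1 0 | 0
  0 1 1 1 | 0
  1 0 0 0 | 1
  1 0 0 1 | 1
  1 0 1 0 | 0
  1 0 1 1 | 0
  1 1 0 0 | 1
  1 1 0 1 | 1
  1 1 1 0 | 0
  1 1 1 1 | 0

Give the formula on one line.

(((b & ~d) | a) & ((~c & (b | d)) | (~c & ~b)))

  ~d = 1010101010101010
  (b & ~d) = 0000101000001010
  ((b & ~d) | a) = 0000101011111111
  ~c = 1100110011001100
  (b | d) = 0101111101011111
  (~c & (b | d)) = 0100110001001100
  ~b = 1111000011110000
  (~c & ~b) = 1100000011000000
  ((~c & (b | d)) | (~c & ~b)) = 1100110011001100
  (((b & ~d) | a) & ((~c & (b | d)) | (~c & ~b))) = 0000100011001100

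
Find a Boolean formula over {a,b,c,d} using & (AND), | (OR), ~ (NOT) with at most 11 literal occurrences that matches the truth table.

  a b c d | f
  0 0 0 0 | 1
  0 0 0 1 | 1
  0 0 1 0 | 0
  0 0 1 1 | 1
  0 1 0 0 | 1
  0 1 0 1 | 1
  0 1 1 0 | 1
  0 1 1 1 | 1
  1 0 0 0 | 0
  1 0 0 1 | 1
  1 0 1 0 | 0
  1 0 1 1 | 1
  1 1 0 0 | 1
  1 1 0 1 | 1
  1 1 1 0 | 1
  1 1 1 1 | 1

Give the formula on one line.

((~c & (d | ~a)) | ((b | (~c & (d & a))) | d))

  ~c = 1100110011001100
  ~a = 1111111100000000
  (d | ~a) = 1111111101010101
  (~c & (d | ~a)) = 1100110001000100
  (d & a) = 0000000001010101
  (~c & (d & a)) = 0000000001000100
  (b | (~c & (d & a))) = 0000111101001111
  ((b | (~c & (d & a))) | d) = 0101111101011111
  ((~c & (d | ~a)) | ((b | (~c & (d & a))) | d)) = 1101111101011111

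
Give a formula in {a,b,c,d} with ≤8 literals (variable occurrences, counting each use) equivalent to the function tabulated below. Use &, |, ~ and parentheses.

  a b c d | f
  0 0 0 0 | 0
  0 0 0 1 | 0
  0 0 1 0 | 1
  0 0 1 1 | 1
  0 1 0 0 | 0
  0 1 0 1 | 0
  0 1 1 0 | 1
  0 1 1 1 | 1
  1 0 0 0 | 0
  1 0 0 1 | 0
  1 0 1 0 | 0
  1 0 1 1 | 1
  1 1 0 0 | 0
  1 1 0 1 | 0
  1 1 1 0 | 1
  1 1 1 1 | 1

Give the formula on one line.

  (b | d) = 0101111101011111
  ~a = 1111111100000000
  (c & ~a) = 0011001100000000
  ((b | d) | (c & ~a)) = 0111111101011111
  (((b | d) | (c & ~a)) & c) = 0011001100010011

(((b | d) | (c & ~a)) & c)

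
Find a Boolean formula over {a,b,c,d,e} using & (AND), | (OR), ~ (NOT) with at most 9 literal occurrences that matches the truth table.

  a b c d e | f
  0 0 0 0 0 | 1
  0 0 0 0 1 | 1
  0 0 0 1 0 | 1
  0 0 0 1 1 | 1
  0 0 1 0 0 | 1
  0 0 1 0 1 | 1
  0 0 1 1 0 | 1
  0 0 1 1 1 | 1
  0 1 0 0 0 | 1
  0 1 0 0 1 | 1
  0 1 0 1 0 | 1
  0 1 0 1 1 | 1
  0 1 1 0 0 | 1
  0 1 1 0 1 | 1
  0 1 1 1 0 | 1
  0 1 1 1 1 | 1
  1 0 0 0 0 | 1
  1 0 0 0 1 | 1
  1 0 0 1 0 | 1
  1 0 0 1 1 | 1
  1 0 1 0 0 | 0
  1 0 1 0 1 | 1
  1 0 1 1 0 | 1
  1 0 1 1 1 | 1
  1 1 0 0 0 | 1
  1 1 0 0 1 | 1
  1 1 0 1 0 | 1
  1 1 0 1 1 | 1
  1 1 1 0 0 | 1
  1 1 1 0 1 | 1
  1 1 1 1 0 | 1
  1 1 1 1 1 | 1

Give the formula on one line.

  ~a = 11111111111111110000000000000000
  (~a | b) = 11111111111111110000000011111111
  ~c = 11110000111100001111000011110000
  (a & c) = 00000000000000000000111100001111
  ((a & c) & d) = 00000000000000000000001100000011
  (((a & c) & d) | e) = 01010101010101010101011101010111
  (~c | (((a & c) & d) | e)) = 11110101111101011111011111110111
  ((~a | b) | (~c | (((a & c) & d) | e))) = 11111111111111111111011111111111

((~a | b) | (~c | (((a & c) & d) | e)))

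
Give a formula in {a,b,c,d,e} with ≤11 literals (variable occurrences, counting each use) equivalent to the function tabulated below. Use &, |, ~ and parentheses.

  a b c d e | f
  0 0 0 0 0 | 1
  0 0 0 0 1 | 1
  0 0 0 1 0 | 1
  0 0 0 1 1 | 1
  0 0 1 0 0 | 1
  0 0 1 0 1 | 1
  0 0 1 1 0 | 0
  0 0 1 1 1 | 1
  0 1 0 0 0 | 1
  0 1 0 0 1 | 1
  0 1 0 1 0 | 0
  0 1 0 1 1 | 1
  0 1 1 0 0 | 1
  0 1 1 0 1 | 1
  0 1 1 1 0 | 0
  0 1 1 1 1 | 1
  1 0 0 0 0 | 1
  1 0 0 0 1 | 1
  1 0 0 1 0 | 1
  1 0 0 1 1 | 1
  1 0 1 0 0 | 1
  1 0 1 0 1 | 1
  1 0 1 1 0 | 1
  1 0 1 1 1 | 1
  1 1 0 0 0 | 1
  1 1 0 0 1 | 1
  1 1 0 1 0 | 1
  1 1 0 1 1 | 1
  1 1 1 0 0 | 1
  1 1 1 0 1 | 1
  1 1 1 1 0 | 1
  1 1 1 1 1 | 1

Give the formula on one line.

  ~e = 10101010101010101010101010101010
  (a & ~e) = 00000000000000001010101010101010
  ~d = 11001100110011001100110011001100
  ((a & ~e) | ~d) = 11001100110011001110111011101110
  ~c = 11110000111100001111000011110000
  ~b = 11111111000000001111111100000000
  (~c & ~b) = 11110000000000001111000000000000
  ((~c & ~b) | a) = 11110000000000001111111111111111
  (((a & ~e) | ~d) | ((~c & ~b) | a)) = 11111100110011001111111111111111
  (e | ~d) = 11011101110111011101110111011101
  (a | (e | ~d)) = 11011101110111011111111111111111
  ((((a & ~e) | ~d) | ((~c & ~b) | a)) | (a | (e | ~d))) = 11111101110111011111111111111111

((((a & ~e) | ~d) | ((~c & ~b) | a)) | (a | (e | ~d)))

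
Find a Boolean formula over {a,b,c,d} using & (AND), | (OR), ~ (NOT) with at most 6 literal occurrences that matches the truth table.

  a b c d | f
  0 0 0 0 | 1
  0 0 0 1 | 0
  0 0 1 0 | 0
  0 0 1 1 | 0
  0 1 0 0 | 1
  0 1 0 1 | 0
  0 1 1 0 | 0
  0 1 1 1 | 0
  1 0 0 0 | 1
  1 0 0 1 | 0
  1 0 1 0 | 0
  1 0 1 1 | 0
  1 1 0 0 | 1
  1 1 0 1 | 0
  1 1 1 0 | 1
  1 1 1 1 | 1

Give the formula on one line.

  ~d = 1010101010101010
  (~d | c) = 1011101110111011
  ~c = 1100110011001100
  (b | ~c) = 1100111111001111
  ((~d | c) & (b | ~c)) = 1000101110001011
  (a | ~c) = 1100110011111111
  (((~d | c) & (b | ~c)) & (a | ~c)) = 1000100010001011

(((~d | c) & (b | ~c)) & (a | ~c))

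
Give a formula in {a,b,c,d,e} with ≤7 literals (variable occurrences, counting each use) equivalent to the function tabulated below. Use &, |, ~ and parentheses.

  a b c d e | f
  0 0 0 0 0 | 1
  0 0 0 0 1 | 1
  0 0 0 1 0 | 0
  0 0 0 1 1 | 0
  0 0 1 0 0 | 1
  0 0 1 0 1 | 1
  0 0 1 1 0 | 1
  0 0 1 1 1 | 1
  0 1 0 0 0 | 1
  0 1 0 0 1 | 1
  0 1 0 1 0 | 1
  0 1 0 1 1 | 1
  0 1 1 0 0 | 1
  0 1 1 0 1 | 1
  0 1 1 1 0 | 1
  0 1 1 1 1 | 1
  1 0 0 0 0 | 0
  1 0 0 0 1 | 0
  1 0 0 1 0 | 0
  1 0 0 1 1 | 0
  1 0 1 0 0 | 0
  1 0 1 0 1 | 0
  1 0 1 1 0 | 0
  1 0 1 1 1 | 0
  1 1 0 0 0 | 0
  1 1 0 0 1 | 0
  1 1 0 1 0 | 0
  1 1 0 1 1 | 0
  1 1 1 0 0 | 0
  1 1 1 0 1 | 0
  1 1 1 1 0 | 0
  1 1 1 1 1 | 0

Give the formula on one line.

((b | (~d | (c & ~b))) & ~a)

  ~d = 11001100110011001100110011001100
  ~b = 11111111000000001111111100000000
  (c & ~b) = 00001111000000000000111100000000
  (~d | (c & ~b)) = 11001111110011001100111111001100
  (b | (~d | (c & ~b))) = 11001111111111111100111111111111
  ~a = 11111111111111110000000000000000
  ((b | (~d | (c & ~b))) & ~a) = 11001111111111110000000000000000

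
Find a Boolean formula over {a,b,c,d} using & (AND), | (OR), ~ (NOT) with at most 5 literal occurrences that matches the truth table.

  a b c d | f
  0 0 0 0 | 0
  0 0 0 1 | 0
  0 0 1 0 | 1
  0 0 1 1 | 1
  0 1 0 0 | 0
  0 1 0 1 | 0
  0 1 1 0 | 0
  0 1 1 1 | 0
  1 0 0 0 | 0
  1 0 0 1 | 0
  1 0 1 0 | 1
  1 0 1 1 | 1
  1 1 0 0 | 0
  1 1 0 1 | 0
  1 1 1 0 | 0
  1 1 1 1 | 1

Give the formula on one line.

  ~b = 1111000011110000
  (d & a) = 0000000001010101
  (~b | (d & a)) = 1111000011110101
  ((~b | (d & a)) & c) = 0011000000110001

((~b | (d & a)) & c)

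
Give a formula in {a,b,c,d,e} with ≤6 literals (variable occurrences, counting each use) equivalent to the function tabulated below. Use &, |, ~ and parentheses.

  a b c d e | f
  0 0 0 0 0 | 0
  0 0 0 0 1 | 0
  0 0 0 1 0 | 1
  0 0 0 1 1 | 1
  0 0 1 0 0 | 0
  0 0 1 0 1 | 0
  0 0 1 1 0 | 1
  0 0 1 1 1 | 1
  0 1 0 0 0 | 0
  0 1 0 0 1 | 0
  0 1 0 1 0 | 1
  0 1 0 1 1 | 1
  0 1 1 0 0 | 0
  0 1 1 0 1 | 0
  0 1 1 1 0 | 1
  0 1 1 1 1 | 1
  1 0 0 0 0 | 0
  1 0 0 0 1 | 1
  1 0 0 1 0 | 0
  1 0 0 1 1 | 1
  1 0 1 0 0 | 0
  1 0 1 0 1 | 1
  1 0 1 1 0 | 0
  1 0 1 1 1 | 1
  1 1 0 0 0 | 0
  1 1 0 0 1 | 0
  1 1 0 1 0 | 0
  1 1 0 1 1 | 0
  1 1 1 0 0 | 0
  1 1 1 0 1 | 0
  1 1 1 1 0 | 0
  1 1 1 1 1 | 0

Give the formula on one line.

  ~b = 11111111000000001111111100000000
  (a & ~b) = 00000000000000001111111100000000
  (e & (a & ~b)) = 00000000000000000101010100000000
  ~a = 11111111111111110000000000000000
  (~a & d) = 00110011001100110000000000000000
  ((e & (a & ~b)) | (~a & d)) = 00110011001100110101010100000000

((e & (a & ~b)) | (~a & d))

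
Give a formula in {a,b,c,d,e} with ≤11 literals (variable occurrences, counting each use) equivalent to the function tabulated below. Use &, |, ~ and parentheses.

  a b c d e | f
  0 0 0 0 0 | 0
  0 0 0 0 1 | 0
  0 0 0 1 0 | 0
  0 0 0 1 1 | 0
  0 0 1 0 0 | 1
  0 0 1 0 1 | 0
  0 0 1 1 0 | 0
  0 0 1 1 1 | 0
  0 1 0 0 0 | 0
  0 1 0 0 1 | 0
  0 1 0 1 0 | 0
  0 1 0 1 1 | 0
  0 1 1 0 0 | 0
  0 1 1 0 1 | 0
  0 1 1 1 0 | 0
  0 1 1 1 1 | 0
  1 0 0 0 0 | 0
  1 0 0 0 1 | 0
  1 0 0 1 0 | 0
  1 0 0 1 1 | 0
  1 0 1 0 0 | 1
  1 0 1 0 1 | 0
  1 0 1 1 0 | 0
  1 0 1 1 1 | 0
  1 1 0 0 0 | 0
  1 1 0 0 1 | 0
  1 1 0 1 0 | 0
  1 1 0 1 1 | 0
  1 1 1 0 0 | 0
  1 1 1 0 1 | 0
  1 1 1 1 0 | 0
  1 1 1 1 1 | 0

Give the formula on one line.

  ~a = 11111111111111110000000000000000
  ~d = 11001100110011001100110011001100
  (b | ~d) = 11001100111111111100110011111111
  (~a | (b | ~d)) = 11111111111111111100110011111111
  ((~a | (b | ~d)) & c) = 00001111000011110000110000001111
  ~b = 11111111000000001111111100000000
  (e | ~b) = 11111111010101011111111101010101
  (a | ~d) = 11001100110011001111111111111111
  ((e | ~b) & (a | ~d)) = 11001100010001001111111101010101
  ~e = 10101010101010101010101010101010
  (((e | ~b) & (a | ~d)) & ~e) = 10001000000000001010101000000000
  (((~a | (b | ~d)) & c) & (((e | ~b) & (a | ~d)) & ~e)) = 00001000000000000000100000000000

(((~a | (b | ~d)) & c) & (((e | ~b) & (a | ~d)) & ~e))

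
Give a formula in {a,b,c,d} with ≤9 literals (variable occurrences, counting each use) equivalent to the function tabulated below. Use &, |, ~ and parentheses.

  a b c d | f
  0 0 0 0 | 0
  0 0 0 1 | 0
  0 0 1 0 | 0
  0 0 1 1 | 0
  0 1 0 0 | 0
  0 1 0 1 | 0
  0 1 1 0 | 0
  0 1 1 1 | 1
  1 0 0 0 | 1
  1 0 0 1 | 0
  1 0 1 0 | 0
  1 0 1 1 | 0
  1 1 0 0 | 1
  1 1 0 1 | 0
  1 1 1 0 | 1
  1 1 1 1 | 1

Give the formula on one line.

((a & ((~d & ~c) | ~a)) | ((c & b) & (a | (d & c))))

  ~d = 1010101010101010
  ~c = 1100110011001100
  (~d & ~c) = 1000100010001000
  ~a = 1111111100000000
  ((~d & ~c) | ~a) = 1111111110001000
  (a & ((~d & ~c) | ~a)) = 0000000010001000
  (c & b) = 0000001100000011
  (d & c) = 0001000100010001
  (a | (d & c)) = 0001000111111111
  ((c & b) & (a | (d & c))) = 0000000100000011
  ((a & ((~d & ~c) | ~a)) | ((c & b) & (a | (d & c)))) = 0000000110001011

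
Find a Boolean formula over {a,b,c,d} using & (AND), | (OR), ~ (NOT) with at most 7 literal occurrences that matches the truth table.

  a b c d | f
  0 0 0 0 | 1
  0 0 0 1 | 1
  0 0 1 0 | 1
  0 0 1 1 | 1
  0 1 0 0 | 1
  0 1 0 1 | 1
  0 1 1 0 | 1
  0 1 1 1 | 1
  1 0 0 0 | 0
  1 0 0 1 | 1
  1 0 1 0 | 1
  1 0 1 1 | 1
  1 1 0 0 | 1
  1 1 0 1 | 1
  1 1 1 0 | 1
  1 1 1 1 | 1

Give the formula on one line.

  (d | b) = 0101111101011111
  (c | (d | b)) = 0111111101111111
  ~a = 1111111100000000
  ~b = 1111000011110000
  ~d = 1010101010101010
  (~b | ~d) = 1111101011111010
  (c & (~b | ~d)) = 0011001000110010
  (~a | (c & (~b | ~d))) = 1111111100110010
  ((c | (d | b)) | (~a | (c & (~b | ~d)))) = 1111111101111111

((c | (d | b)) | (~a | (c & (~b | ~d))))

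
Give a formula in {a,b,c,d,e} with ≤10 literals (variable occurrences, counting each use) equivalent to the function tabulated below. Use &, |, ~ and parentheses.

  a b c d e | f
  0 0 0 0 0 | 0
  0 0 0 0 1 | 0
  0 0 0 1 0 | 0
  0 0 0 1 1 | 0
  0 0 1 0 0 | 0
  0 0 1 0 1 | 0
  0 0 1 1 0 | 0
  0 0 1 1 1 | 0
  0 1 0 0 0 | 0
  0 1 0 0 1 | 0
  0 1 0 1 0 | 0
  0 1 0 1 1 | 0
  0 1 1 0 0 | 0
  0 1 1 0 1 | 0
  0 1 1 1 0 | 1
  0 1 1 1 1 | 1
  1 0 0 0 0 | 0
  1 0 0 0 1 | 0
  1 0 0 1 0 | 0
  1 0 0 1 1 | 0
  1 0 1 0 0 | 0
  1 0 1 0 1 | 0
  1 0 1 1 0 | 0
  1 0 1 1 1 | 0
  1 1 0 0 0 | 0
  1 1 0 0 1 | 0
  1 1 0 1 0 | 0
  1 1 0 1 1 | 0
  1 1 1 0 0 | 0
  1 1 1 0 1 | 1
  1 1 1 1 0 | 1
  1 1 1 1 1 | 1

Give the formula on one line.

  ~a = 11111111111111110000000000000000
  (~a | d) = 11111111111111110011001100110011
  ((~a | d) | e) = 11111111111111110111011101110111
  (((~a | d) | e) & c) = 00001111000011110000011100000111
  (d | a) = 00110011001100111111111111111111
  ((((~a | d) | e) & c) & (d | a)) = 00000011000000110000011100000111
  (((((~a | d) | e) & c) & (d | a)) & b) = 00000000000000110000000000000111

(((((~a | d) | e) & c) & (d | a)) & b)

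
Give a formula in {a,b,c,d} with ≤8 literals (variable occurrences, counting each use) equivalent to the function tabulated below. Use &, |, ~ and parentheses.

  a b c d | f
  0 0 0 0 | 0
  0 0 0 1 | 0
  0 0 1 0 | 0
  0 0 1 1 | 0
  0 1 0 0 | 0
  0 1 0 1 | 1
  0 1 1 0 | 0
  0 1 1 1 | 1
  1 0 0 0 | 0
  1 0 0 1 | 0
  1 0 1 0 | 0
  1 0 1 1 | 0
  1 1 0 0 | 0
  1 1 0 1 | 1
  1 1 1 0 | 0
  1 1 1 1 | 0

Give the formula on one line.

((d & b) & ((~c | ~a) | (~d | ~b)))

  (d & b) = 0000010100000101
  ~c = 1100110011001100
  ~a = 1111111100000000
  (~c | ~a) = 1111111111001100
  ~d = 1010101010101010
  ~b = 1111000011110000
  (~d | ~b) = 1111101011111010
  ((~c | ~a) | (~d | ~b)) = 1111111111111110
  ((d & b) & ((~c | ~a) | (~d | ~b))) = 0000010100000100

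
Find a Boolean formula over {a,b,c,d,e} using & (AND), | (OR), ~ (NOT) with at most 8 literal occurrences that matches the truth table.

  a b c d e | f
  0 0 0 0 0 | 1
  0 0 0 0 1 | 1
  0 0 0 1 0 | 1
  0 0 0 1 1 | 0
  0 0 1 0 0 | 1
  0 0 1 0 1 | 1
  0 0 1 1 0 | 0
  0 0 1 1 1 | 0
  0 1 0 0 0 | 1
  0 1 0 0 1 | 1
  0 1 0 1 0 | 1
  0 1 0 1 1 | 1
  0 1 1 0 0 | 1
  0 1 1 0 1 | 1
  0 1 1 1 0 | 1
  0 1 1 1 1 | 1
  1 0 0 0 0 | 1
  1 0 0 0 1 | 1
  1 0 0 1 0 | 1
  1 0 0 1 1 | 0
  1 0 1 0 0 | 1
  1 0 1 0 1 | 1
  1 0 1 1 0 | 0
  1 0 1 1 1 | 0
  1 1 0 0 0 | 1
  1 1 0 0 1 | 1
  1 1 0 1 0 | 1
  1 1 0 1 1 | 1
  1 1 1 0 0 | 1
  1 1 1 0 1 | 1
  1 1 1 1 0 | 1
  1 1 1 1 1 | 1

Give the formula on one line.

((b | ~d) | ((~e | c) & ~c))

  ~d = 11001100110011001100110011001100
  (b | ~d) = 11001100111111111100110011111111
  ~e = 10101010101010101010101010101010
  (~e | c) = 10101111101011111010111110101111
  ~c = 11110000111100001111000011110000
  ((~e | c) & ~c) = 10100000101000001010000010100000
  ((b | ~d) | ((~e | c) & ~c)) = 11101100111111111110110011111111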